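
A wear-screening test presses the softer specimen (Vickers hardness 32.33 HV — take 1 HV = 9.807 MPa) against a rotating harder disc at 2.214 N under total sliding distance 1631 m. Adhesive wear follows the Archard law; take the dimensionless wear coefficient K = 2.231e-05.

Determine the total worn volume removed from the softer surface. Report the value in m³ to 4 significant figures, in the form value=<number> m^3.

The computation holds full precision. Intermediate values are printed rounded — one final rounding to four significant digits.
Convert: Hardness H = 32.33 HV × 9.807 MPa/HV = 317.1 MPa = 3.171e+08 Pa.
Working in SI base units: W = 2.214 N, H = 3.171e+08 Pa, K = 2.231e-05.
Archard relation: V = K·W·L/H = 2.231e-05 · 2.214 · 1631 / 3.171e+08 = 2.541e-10 m³.

value=2.541e-10 m^3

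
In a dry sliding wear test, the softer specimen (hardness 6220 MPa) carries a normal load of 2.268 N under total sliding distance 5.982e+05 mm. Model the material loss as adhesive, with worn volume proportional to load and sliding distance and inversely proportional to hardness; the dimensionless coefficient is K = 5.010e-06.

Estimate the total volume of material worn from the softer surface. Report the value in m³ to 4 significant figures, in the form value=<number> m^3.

value=1.093e-12 m^3

Quoted intermediates are rounded, and the algebra holds exact precision — one last rounding, at 4 significant digits.
Total distance L = 5.982e+05 mm = 598.2 m.
Hardness H = 6220 MPa = 6.220e+09 Pa.
Restated in SI base units: W = 2.268 N, H = 6.220e+09 Pa, K = 5.010e-06.
Archard relation: V = K·W·L/H = 5.010e-06 · 2.268 · 598.2 / 6.220e+09 = 1.093e-12 m³.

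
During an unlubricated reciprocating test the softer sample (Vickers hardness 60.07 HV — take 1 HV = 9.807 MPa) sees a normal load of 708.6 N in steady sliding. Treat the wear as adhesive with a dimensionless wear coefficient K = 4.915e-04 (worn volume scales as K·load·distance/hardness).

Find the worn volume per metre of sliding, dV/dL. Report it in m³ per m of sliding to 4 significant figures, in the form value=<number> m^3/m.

Intermediate values appear rounded — the algebra maintains full precision, and rounded once at the end to 4 significant figures.
Convert: Hardness H = 60.07 HV × 9.807 MPa/HV = 589.1 MPa = 5.891e+08 Pa.
In SI base units: W = 708.6 N, H = 5.891e+08 Pa, K = 4.915e-04.
Wear rate dV/dL = K·W/H (no L dependence): 4.915e-04 · 708.6 / 5.891e+08 = 5.912e-10 m³/m.

value=5.912e-10 m^3/m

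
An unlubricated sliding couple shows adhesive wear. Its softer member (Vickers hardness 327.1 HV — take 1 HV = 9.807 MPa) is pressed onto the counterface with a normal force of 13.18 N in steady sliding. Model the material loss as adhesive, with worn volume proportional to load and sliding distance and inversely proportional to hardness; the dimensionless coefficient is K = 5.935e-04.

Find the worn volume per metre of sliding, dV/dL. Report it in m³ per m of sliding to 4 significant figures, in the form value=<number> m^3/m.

value=2.438e-12 m^3/m

The algebra maintains full precision. Shown intermediates are rounded. Rounded just once, at four significant figures.
Convert: Hardness H = 327.1 HV × 9.807 MPa/HV = 3208 MPa = 3.208e+09 Pa.
Expressed in SI base units: W = 13.18 N, H = 3.208e+09 Pa, K = 5.935e-04.
Rate of wear dV/dL = K·W/H, per unit distance: 5.935e-04 · 13.18 / 3.208e+09 = 2.438e-12 m³/m.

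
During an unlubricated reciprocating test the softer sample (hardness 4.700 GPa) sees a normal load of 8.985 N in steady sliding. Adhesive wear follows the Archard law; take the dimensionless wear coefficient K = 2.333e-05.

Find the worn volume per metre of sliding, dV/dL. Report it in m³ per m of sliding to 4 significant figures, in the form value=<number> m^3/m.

The intermediates are displayed rounded — the computation maintains full float precision, and a lone final rounding: 4 significant figures.
Hardness H = 4.700 GPa = 4.700e+09 Pa.
Collected in SI base units: W = 8.985 N, H = 4.700e+09 Pa, K = 2.333e-05.
Wear rate dV/dL = K·W/H — distance-free: 2.333e-05 · 8.985 / 4.700e+09 = 4.460e-14 m³/m.

value=4.460e-14 m^3/m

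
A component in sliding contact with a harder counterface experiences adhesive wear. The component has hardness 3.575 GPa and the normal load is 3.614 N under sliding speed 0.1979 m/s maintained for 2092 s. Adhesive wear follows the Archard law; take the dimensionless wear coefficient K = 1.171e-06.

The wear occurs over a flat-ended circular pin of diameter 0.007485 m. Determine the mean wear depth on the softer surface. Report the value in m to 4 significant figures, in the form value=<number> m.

value=1.114e-08 m

Intermediate values are printed rounded, and the computation holds full float precision — rounded just once: 4 significant digits.
Convert: The distance L = v·t = 0.1979 m/s × 2092 s = 414.0 m.
Convert: Hardness H = 3.575 GPa = 3.575e+09 Pa.
Convert: Contact area A = π·d²/4 = π·(0.007485 m)²/4 = 4.400e-05 m².
In SI base units: W = 3.614 N, H = 3.575e+09 Pa, K = 1.171e-06.
Volume removed: V = K·W·L/H = 1.171e-06 · 3.614 · 414.0 / 3.575e+09 = 4.901e-13 m³.
Wear depth h = V/A = 4.901e-13 / 4.400e-05 = 1.114e-08 m.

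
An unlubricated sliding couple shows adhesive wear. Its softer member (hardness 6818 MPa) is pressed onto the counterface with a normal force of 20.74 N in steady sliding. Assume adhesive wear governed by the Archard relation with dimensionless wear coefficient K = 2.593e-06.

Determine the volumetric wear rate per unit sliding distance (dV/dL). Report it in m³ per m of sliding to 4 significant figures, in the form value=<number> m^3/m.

value=7.888e-15 m^3/m

Every step runs at full float precision. Printed values are rounded, and a lone final rounding, at four significant figures.
Hardness H = 6818 MPa = 6.818e+09 Pa.
Collected in SI base units: W = 20.74 N, H = 6.818e+09 Pa, K = 2.593e-06.
Sliding wear rate dV/dL = K·W/H, so: 2.593e-06 · 20.74 / 6.818e+09 = 7.888e-15 m³/m.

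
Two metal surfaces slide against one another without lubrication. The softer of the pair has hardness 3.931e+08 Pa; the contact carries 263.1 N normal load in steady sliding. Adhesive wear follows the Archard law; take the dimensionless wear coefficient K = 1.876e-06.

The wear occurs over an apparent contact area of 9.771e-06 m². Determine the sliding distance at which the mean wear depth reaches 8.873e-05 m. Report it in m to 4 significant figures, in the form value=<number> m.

All arithmetic holds exact precision; the intermediates are displayed rounded, and rounded just once, at four significant figures.
Restated in SI base units: W = 263.1 N, H = 3.931e+08 Pa, K = 1.876e-06.
Allowed volume V_lim = h_lim·A = 8.873e-05 · 9.771e-06 = 8.670e-10 m³.
So the life L = V_lim·H/(K·W) = 8.670e-10 · 3.931e+08 / (1.876e-06 · 263.1) = 690.5 m.

value=690.5 m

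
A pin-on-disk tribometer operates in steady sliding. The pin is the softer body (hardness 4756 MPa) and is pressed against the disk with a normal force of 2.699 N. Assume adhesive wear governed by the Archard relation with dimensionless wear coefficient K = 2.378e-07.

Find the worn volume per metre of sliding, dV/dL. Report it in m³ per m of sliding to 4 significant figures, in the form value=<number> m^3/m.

value=1.350e-16 m^3/m

Each operation carries full precision; intermediates are shown rounded. Rounded just once, at 4 significant digits.
Hardness H = 4756 MPa = 4.756e+09 Pa.
Expressed in SI base units: W = 2.699 N, H = 4.756e+09 Pa, K = 2.378e-07.
Rate of wear dV/dL = K·W/H (no L dependence): 2.378e-07 · 2.699 / 4.756e+09 = 1.350e-16 m³/m.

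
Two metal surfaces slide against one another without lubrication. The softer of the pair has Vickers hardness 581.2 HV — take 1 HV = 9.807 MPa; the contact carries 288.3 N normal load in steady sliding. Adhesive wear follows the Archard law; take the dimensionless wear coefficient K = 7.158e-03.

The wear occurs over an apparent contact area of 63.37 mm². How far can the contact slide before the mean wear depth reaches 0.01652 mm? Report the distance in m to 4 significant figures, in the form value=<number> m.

value=2.891 m

All working math carries full precision. The intermediates appear rounded — rounded just once to 4 significant figures.
Convert: Hardness H = 581.2 HV × 9.807 MPa/HV = 5700 MPa = 5.700e+09 Pa.
Convert: Contact area A = 63.37 mm² = 6.337e-05 m².
Convert: Depth limit h_lim = 0.01652 mm = 1.652e-05 m.
As SI base values: W = 288.3 N, H = 5.700e+09 Pa, K = 7.158e-03.
Permissible volume V_lim = h_lim·A = 1.652e-05 · 6.337e-05 = 1.047e-09 m³.
Inverting, life L = V_lim·H/(K·W) = 1.047e-09 · 5.700e+09 / (7.158e-03 · 288.3) = 2.891 m.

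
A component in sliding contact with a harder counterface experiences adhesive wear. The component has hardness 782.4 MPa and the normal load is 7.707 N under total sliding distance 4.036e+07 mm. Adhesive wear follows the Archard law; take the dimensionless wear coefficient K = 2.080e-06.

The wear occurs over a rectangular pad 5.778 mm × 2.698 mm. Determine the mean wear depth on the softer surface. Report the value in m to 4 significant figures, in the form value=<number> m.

Intermediate values appear rounded — all arithmetic keeps full precision. Rounded once at the end: 4 significant digits.
Convert: Path length L = 4.036e+07 mm = 4.036e+04 m.
Convert: Hardness H = 782.4 MPa = 7.824e+08 Pa.
Convert: Pad sides 5.778 mm × 2.698 mm = 0.005778 m × 0.002698 m. Contact area A = 0.005778 m × 0.002698 m = 1.559e-05 m².
As SI base values: W = 7.707 N, H = 7.824e+08 Pa, K = 2.080e-06.
Wear volume V = K·W·L/H = 2.080e-06 · 7.707 · 4.036e+04 / 7.824e+08 = 8.269e-10 m³.
Depth h = V/A = 8.269e-10 / 1.559e-05 = 5.305e-05 m.

value=5.305e-05 m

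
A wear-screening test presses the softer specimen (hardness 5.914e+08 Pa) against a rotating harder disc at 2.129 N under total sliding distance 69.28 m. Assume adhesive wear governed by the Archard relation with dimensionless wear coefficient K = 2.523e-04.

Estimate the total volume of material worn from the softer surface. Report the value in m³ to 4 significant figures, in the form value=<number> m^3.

The computation keeps full precision. Printed values are rounded; one last rounding to four significant digits.
SI base units throughout: W = 2.129 N, H = 5.914e+08 Pa, K = 2.523e-04.
The Archard volume V = K·W·L/H = 2.523e-04 · 2.129 · 69.28 / 5.914e+08 = 6.292e-11 m³.

value=6.292e-11 m^3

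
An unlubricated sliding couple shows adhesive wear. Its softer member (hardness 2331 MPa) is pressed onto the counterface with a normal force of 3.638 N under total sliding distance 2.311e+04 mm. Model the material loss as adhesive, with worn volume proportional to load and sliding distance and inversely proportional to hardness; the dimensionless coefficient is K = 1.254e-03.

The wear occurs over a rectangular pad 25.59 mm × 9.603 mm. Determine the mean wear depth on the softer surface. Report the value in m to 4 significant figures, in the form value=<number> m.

value=1.841e-07 m

The algebra keeps full precision — intermediates appear rounded; one last rounding to four significant figures.
Convert: Total distance L = 2.311e+04 mm = 23.11 m.
Convert: Hardness H = 2331 MPa = 2.331e+09 Pa.
Convert: Pad sides 25.59 mm × 9.603 mm = 0.02559 m × 0.009603 m. Contact area A = 0.02559 m × 0.009603 m = 2.457e-04 m².
Expressed in SI base units: W = 3.638 N, H = 2.331e+09 Pa, K = 1.254e-03.
Archard relation: V = K·W·L/H = 1.254e-03 · 3.638 · 23.11 / 2.331e+09 = 4.523e-11 m³.
Depth of wear h = V/A = 4.523e-11 / 2.457e-04 = 1.841e-07 m.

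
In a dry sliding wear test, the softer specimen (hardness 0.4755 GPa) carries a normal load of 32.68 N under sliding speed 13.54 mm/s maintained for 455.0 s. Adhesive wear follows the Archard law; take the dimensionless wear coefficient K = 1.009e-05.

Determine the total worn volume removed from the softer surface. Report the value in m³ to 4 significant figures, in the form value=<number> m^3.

Every step runs at full precision; intermediates appear rounded. Rounded once at the end: 4 significant figures.
Convert: Sliding speed v = 13.54 mm/s = 0.01354 m/s. Total distance L = v·t = 0.01354 m/s × 455.0 s = 6.161 m.
Convert: Hardness H = 0.4755 GPa = 4.755e+08 Pa.
Working in SI base units: W = 32.68 N, H = 4.755e+08 Pa, K = 1.009e-05.
Worn volume V = K·W·L/H = 1.009e-05 · 32.68 · 6.161 / 4.755e+08 = 4.272e-12 m³.

value=4.272e-12 m^3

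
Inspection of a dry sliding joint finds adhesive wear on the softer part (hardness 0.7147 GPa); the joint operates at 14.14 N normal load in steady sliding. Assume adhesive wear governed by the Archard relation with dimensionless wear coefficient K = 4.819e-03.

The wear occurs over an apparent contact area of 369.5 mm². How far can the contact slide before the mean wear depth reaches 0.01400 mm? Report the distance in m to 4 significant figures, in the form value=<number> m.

Quoted intermediates are rounded. Each operation maintains exact precision, and one last rounding to four significant digits.
Convert: Hardness H = 0.7147 GPa = 7.147e+08 Pa.
Convert: Contact area A = 369.5 mm² = 3.695e-04 m².
Convert: Depth limit h_lim = 0.01400 mm = 1.400e-05 m.
Expressed in SI base units: W = 14.14 N, H = 7.147e+08 Pa, K = 4.819e-03.
Volume at the limit: V_lim = h_lim·A = 1.400e-05 · 3.695e-04 = 5.173e-09 m³.
Life L = V_lim·H/(K·W) = 5.173e-09 · 7.147e+08 / (4.819e-03 · 14.14) = 54.26 m.

value=54.26 m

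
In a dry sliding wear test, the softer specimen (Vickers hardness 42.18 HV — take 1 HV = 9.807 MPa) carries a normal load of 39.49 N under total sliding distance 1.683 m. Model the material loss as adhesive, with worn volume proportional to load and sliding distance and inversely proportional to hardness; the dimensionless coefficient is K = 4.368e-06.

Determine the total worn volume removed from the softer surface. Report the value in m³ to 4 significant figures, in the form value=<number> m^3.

value=7.018e-13 m^3

Intermediate values are printed rounded — all working math carries full float precision, and rounded just once, at four significant figures.
Convert: Hardness H = 42.18 HV × 9.807 MPa/HV = 413.7 MPa = 4.137e+08 Pa.
Expressed in SI base units: W = 39.49 N, H = 4.137e+08 Pa, K = 4.368e-06.
Archard relation: V = K·W·L/H = 4.368e-06 · 39.49 · 1.683 / 4.137e+08 = 7.018e-13 m³.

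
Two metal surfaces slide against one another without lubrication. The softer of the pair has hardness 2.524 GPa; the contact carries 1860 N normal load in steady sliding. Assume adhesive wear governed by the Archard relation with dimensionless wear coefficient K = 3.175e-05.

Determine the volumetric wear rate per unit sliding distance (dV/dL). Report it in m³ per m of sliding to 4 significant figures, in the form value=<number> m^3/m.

Every step holds exact precision. Displayed values are rounded; one final rounding: 4 significant digits.
Convert: Hardness H = 2.524 GPa = 2.524e+09 Pa.
SI base units throughout: W = 1860 N, H = 2.524e+09 Pa, K = 3.175e-05.
Volumetric rate dV/dL = K·W/H, per unit distance: 3.175e-05 · 1860 / 2.524e+09 = 2.340e-11 m³/m.

value=2.340e-11 m^3/m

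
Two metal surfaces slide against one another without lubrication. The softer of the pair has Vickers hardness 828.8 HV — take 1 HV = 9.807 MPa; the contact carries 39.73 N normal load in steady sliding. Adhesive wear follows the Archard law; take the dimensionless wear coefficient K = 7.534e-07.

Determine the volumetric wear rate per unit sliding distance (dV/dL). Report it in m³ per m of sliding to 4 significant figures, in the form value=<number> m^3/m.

The intermediates appear rounded, and the algebra maintains full float precision; a lone final rounding to 4 significant figures.
Hardness H = 828.8 HV × 9.807 MPa/HV = 8128 MPa = 8.128e+09 Pa.
Collected in SI base units: W = 39.73 N, H = 8.128e+09 Pa, K = 7.534e-07.
Sliding wear rate dV/dL = K·W/H — distance-free: 7.534e-07 · 39.73 / 8.128e+09 = 3.683e-15 m³/m.

value=3.683e-15 m^3/m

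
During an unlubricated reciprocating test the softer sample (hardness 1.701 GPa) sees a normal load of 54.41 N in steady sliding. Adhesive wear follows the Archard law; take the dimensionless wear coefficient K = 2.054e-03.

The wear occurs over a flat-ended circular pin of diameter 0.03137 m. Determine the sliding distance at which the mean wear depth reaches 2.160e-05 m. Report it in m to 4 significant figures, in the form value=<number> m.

value=254.1 m

Intermediates are shown rounded; all arithmetic maintains full float precision, and a single final rounding, at four significant figures.
Hardness H = 1.701 GPa = 1.701e+09 Pa.
Contact area A = π·d²/4 = π·(0.03137 m)²/4 = 7.729e-04 m².
In SI base units: W = 54.41 N, H = 1.701e+09 Pa, K = 2.054e-03.
Allowed volume V_lim = h_lim·A = 2.160e-05 · 7.729e-04 = 1.669e-08 m³.
Thus life L = V_lim·H/(K·W) = 1.669e-08 · 1.701e+09 / (2.054e-03 · 54.41) = 254.1 m.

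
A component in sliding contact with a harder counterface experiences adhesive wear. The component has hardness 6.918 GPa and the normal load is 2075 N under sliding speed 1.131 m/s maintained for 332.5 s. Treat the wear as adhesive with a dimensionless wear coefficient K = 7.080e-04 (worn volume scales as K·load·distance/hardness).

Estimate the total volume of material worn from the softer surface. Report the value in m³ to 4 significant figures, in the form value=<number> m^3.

value=7.986e-08 m^3

Every step carries full precision, and intermediate values are shown rounded, and rounded just once to 4 significant digits.
Path length L = v·t = 1.131 m/s × 332.5 s = 376.1 m.
Hardness H = 6.918 GPa = 6.918e+09 Pa.
Collected in SI base units: W = 2075 N, H = 6.918e+09 Pa, K = 7.080e-04.
The Archard volume V = K·W·L/H = 7.080e-04 · 2075 · 376.1 / 6.918e+09 = 7.986e-08 m³.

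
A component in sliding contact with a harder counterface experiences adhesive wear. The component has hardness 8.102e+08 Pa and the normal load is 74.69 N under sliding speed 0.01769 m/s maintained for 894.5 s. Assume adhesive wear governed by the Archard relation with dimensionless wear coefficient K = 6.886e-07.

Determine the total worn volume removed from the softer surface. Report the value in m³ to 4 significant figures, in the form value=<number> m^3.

The algebra holds exact precision; intermediate values are printed rounded — one last rounding to 4 significant figures.
Distance L = v·t = 0.01769 m/s × 894.5 s = 15.82 m.
Working in SI base units: W = 74.69 N, H = 8.102e+08 Pa, K = 6.886e-07.
Wear volume V = K·W·L/H = 6.886e-07 · 74.69 · 15.82 / 8.102e+08 = 1.004e-12 m³.

value=1.004e-12 m^3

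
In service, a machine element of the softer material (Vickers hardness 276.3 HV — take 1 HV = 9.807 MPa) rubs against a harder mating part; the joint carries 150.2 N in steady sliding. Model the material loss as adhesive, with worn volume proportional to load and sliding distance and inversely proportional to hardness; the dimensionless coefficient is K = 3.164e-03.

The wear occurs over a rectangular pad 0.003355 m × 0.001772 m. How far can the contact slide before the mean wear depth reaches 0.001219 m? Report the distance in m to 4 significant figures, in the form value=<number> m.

Each operation maintains full precision. Intermediates are shown rounded, and one last rounding: four significant digits.
Hardness H = 276.3 HV × 9.807 MPa/HV = 2710 MPa = 2.710e+09 Pa.
Contact area A = 0.003355 m × 0.001772 m = 5.945e-06 m².
As SI base values: W = 150.2 N, H = 2.710e+09 Pa, K = 3.164e-03.
At the depth limit, V_lim = h_lim·A = 0.001219 · 5.945e-06 = 7.247e-09 m³.
So the life L = V_lim·H/(K·W) = 7.247e-09 · 2.710e+09 / (3.164e-03 · 150.2) = 41.32 m.

value=41.32 m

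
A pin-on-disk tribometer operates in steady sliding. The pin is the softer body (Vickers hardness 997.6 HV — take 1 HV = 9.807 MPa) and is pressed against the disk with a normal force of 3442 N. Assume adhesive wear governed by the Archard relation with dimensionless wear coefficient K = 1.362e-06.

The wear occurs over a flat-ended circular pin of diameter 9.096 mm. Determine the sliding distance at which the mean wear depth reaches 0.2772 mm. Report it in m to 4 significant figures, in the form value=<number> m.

The computation runs at full precision — shown intermediates are rounded; one last rounding: 4 significant figures.
Convert: Hardness H = 997.6 HV × 9.807 MPa/HV = 9783 MPa = 9.783e+09 Pa.
Convert: Pin diameter d = 9.096 mm = 0.009096 m. Contact area A = π·d²/4 = π·(0.009096 m)²/4 = 6.498e-05 m².
Convert: Depth limit h_lim = 0.2772 mm = 2.772e-04 m.
Restated in SI base units: W = 3442 N, H = 9.783e+09 Pa, K = 1.362e-06.
At the depth limit, V_lim = h_lim·A = 2.772e-04 · 6.498e-05 = 1.801e-08 m³.
Inverting, life L = V_lim·H/(K·W) = 1.801e-08 · 9.783e+09 / (1.362e-06 · 3442) = 3.759e+04 m.

value=3.759e+04 m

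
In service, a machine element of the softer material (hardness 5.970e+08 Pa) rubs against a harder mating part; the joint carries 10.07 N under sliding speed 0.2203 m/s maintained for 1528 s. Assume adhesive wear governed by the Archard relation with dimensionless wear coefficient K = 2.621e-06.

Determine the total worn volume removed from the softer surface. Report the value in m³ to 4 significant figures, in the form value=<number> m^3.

Each operation carries full precision. The intermediates appear rounded, and a single final rounding, at 4 significant figures.
Convert: The distance L = v·t = 0.2203 m/s × 1528 s = 336.6 m.
SI base units throughout: W = 10.07 N, H = 5.970e+08 Pa, K = 2.621e-06.
Worn volume V = K·W·L/H = 2.621e-06 · 10.07 · 336.6 / 5.970e+08 = 1.488e-11 m³.

value=1.488e-11 m^3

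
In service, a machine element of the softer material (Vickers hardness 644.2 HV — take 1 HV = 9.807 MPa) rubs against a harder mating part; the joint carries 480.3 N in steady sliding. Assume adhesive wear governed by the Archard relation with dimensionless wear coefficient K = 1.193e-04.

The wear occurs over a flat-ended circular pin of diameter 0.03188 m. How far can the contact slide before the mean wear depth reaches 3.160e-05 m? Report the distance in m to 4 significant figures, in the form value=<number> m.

Intermediate values appear rounded; each operation carries full precision; one last rounding: four significant digits.
Convert: Hardness H = 644.2 HV × 9.807 MPa/HV = 6318 MPa = 6.318e+09 Pa.
Convert: Contact area A = π·d²/4 = π·(0.03188 m)²/4 = 7.982e-04 m².
Expressed in SI base units: W = 480.3 N, H = 6.318e+09 Pa, K = 1.193e-04.
Allowed volume V_lim = h_lim·A = 3.160e-05 · 7.982e-04 = 2.522e-08 m³.
Inverting, life L = V_lim·H/(K·W) = 2.522e-08 · 6.318e+09 / (1.193e-04 · 480.3) = 2781 m.

value=2781 m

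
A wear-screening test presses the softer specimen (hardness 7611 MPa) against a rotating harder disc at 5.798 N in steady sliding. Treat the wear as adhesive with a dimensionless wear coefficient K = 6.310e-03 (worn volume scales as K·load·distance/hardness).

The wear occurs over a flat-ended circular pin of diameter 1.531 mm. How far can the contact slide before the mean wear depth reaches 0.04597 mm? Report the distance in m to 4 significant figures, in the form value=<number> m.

value=17.61 m

Intermediate values are displayed rounded, and each operation maintains full float precision — rounded just once to 4 significant figures.
Hardness H = 7611 MPa = 7.611e+09 Pa.
Pin diameter d = 1.531 mm = 0.001531 m. Contact area A = π·d²/4 = π·(0.001531 m)²/4 = 1.841e-06 m².
Depth limit h_lim = 0.04597 mm = 4.597e-05 m.
Working in SI base units: W = 5.798 N, H = 7.611e+09 Pa, K = 6.310e-03.
Allowed volume V_lim = h_lim·A = 4.597e-05 · 1.841e-06 = 8.463e-11 m³.
So the life L = V_lim·H/(K·W) = 8.463e-11 · 7.611e+09 / (6.310e-03 · 5.798) = 17.61 m.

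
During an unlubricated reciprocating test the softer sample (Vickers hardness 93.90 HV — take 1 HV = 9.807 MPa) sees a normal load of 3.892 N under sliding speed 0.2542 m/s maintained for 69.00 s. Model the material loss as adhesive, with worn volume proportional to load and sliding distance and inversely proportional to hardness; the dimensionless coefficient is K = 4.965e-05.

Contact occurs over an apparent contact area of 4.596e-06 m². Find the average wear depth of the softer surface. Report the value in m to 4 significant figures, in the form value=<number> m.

Intermediate values are displayed rounded; all working math carries exact precision, and a lone final rounding: four significant digits.
Total distance L = v·t = 0.2542 m/s × 69.00 s = 17.54 m.
Hardness H = 93.90 HV × 9.807 MPa/HV = 920.9 MPa = 9.209e+08 Pa.
Expressed in SI base units: W = 3.892 N, H = 9.209e+08 Pa, K = 4.965e-05.
Worn volume V = K·W·L/H = 4.965e-05 · 3.892 · 17.54 / 9.209e+08 = 3.681e-12 m³.
Average depth h = V/A = 3.681e-12 / 4.596e-06 = 8.008e-07 m.

value=8.008e-07 m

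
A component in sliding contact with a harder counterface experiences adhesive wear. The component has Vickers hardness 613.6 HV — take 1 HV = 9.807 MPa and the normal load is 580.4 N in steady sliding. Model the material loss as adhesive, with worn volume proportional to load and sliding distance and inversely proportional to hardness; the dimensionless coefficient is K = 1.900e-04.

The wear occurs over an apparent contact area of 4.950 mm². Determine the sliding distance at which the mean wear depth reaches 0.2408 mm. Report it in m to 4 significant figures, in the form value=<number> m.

Intermediates are shown rounded, and every step maintains full precision — rounded just once, at 4 significant figures.
Convert: Hardness H = 613.6 HV × 9.807 MPa/HV = 6018 MPa = 6.018e+09 Pa.
Convert: Contact area A = 4.950 mm² = 4.950e-06 m².
Convert: Depth limit h_lim = 0.2408 mm = 2.408e-04 m.
In SI base units: W = 580.4 N, H = 6.018e+09 Pa, K = 1.900e-04.
At the depth limit, V_lim = h_lim·A = 2.408e-04 · 4.950e-06 = 1.192e-09 m³.
So the life L = V_lim·H/(K·W) = 1.192e-09 · 6.018e+09 / (1.900e-04 · 580.4) = 65.04 m.

value=65.04 m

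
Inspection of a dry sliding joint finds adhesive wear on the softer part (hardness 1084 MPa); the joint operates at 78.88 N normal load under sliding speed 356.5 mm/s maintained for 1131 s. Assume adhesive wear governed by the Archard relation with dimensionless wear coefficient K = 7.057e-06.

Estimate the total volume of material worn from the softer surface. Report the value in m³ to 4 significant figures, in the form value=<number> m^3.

The intermediates are displayed rounded; each operation maintains full precision — one last rounding, at four significant digits.
Sliding speed v = 356.5 mm/s = 0.3565 m/s. Distance covered L = v·t = 0.3565 m/s × 1131 s = 403.2 m.
Hardness H = 1084 MPa = 1.084e+09 Pa.
Collected in SI base units: W = 78.88 N, H = 1.084e+09 Pa, K = 7.057e-06.
Wear volume V = K·W·L/H = 7.057e-06 · 78.88 · 403.2 / 1.084e+09 = 2.071e-10 m³.

value=2.071e-10 m^3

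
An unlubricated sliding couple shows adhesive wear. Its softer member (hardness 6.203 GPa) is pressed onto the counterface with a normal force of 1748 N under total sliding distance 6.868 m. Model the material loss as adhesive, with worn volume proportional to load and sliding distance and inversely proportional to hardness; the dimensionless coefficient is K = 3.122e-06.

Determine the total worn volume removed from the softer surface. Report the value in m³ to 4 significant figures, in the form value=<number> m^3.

value=6.042e-12 m^3

Printed values are rounded. All working math carries exact precision, and a single final rounding, at four significant digits.
Convert: Hardness H = 6.203 GPa = 6.203e+09 Pa.
Restated in SI base units: W = 1748 N, H = 6.203e+09 Pa, K = 3.122e-06.
Volume removed: V = K·W·L/H = 3.122e-06 · 1748 · 6.868 / 6.203e+09 = 6.042e-12 m³.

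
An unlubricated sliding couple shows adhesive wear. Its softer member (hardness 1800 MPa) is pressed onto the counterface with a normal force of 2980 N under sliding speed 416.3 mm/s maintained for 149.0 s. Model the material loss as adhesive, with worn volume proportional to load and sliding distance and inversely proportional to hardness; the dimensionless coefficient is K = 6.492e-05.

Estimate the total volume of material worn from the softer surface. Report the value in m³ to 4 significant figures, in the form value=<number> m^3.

The intermediates are shown rounded, and every step keeps exact precision — rounded once at the end: four significant digits.
Sliding speed v = 416.3 mm/s = 0.4163 m/s. Distance L = v·t = 0.4163 m/s × 149.0 s = 62.03 m.
Hardness H = 1800 MPa = 1.800e+09 Pa.
Restated in SI base units: W = 2980 N, H = 1.800e+09 Pa, K = 6.492e-05.
Archard relation: V = K·W·L/H = 6.492e-05 · 2980 · 62.03 / 1.800e+09 = 6.667e-09 m³.

value=6.667e-09 m^3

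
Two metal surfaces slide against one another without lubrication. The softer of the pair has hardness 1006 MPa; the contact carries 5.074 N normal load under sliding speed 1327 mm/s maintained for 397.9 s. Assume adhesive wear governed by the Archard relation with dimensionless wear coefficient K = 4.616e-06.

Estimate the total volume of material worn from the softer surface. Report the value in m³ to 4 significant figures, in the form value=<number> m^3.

value=1.229e-11 m^3

Intermediates appear rounded — all working math maintains exact precision — a lone final rounding: 4 significant figures.
Sliding speed v = 1327 mm/s = 1.327 m/s. Distance covered L = v·t = 1.327 m/s × 397.9 s = 528.0 m.
Hardness H = 1006 MPa = 1.006e+09 Pa.
In SI base units: W = 5.074 N, H = 1.006e+09 Pa, K = 4.616e-06.
Volume removed: V = K·W·L/H = 4.616e-06 · 5.074 · 528.0 / 1.006e+09 = 1.229e-11 m³.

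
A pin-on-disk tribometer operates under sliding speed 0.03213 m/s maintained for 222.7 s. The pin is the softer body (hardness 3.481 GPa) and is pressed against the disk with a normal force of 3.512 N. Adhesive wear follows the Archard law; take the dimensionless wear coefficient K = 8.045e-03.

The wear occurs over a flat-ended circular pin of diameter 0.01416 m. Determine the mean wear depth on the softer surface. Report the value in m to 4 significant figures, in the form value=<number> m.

value=3.688e-07 m

Every step keeps full precision; intermediate values are shown rounded, and rounded just once to 4 significant figures.
Convert: Total distance L = v·t = 0.03213 m/s × 222.7 s = 7.155 m.
Convert: Hardness H = 3.481 GPa = 3.481e+09 Pa.
Convert: Contact area A = π·d²/4 = π·(0.01416 m)²/4 = 1.575e-04 m².
Restated in SI base units: W = 3.512 N, H = 3.481e+09 Pa, K = 8.045e-03.
Wear volume V = K·W·L/H = 8.045e-03 · 3.512 · 7.155 / 3.481e+09 = 5.808e-11 m³.
Mean wear depth h = V/A = 5.808e-11 / 1.575e-04 = 3.688e-07 m.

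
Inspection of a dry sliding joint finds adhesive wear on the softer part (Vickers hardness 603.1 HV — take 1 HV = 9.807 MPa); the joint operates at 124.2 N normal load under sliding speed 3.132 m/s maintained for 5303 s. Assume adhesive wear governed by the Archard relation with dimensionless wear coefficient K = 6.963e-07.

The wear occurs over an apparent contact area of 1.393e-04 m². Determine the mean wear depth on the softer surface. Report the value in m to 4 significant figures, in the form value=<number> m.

The algebra carries full precision — printed values are rounded. Rounded just once: 4 significant digits.
Convert: The distance L = v·t = 3.132 m/s × 5303 s = 1.661e+04 m.
Convert: Hardness H = 603.1 HV × 9.807 MPa/HV = 5915 MPa = 5.915e+09 Pa.
Collected in SI base units: W = 124.2 N, H = 5.915e+09 Pa, K = 6.963e-07.
Archard relation: V = K·W·L/H = 6.963e-07 · 124.2 · 1.661e+04 / 5.915e+09 = 2.428e-10 m³.
Average depth h = V/A = 2.428e-10 / 1.393e-04 = 1.743e-06 m.

value=1.743e-06 m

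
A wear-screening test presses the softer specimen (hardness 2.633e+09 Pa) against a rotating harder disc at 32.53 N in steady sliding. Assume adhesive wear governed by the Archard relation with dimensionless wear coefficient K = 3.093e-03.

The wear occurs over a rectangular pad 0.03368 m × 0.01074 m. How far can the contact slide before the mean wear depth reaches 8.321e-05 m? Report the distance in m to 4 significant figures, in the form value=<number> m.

value=787.7 m

Each operation maintains full precision, and intermediate values are shown rounded. Rounded once at the end to four significant digits.
Convert: Contact area A = 0.03368 m × 0.01074 m = 3.617e-04 m².
In SI base units, W = 32.53 N, H = 2.633e+09 Pa, K = 3.093e-03.
Wearable volume V_lim = h_lim·A = 8.321e-05 · 3.617e-04 = 3.010e-08 m³.
So the life L = V_lim·H/(K·W) = 3.010e-08 · 2.633e+09 / (3.093e-03 · 32.53) = 787.7 m.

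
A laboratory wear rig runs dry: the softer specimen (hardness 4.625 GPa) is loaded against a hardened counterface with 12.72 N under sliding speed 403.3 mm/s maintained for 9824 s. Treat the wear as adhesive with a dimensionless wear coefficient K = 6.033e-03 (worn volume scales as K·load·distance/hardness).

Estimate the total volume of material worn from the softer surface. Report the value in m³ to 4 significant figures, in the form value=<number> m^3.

value=6.574e-08 m^3

Intermediate values are displayed rounded; each operation maintains full precision. Rounded once at the end: 4 significant figures.
Sliding speed v = 403.3 mm/s = 0.4033 m/s. The distance L = v·t = 0.4033 m/s × 9824 s = 3962 m.
Hardness H = 4.625 GPa = 4.625e+09 Pa.
Restated in SI base units: W = 12.72 N, H = 4.625e+09 Pa, K = 6.033e-03.
The Archard volume V = K·W·L/H = 6.033e-03 · 12.72 · 3962 / 4.625e+09 = 6.574e-08 m³.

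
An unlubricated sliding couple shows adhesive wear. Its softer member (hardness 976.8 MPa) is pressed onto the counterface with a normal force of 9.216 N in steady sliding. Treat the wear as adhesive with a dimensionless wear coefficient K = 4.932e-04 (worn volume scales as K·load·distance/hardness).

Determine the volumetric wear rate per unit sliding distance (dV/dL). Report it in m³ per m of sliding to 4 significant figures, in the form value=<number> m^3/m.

value=4.653e-12 m^3/m

The intermediates are shown rounded — every step carries full float precision. Rounded just once to four significant digits.
Hardness H = 976.8 MPa = 9.768e+08 Pa.
In SI base units, W = 9.216 N, H = 9.768e+08 Pa, K = 4.932e-04.
Volumetric rate dV/dL = K·W/H (no L dependence): 4.932e-04 · 9.216 / 9.768e+08 = 4.653e-12 m³/m.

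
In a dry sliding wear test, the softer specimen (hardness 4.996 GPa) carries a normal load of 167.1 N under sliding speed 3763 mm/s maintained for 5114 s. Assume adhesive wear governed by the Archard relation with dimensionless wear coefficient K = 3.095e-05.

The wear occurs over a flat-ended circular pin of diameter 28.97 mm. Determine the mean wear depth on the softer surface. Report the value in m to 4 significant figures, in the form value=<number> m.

The intermediates are displayed rounded. All working math holds full float precision. Rounded just once to 4 significant figures.
Sliding speed v = 3763 mm/s = 3.763 m/s. The distance L = v·t = 3.763 m/s × 5114 s = 1.924e+04 m.
Hardness H = 4.996 GPa = 4.996e+09 Pa.
Pin diameter d = 28.97 mm = 0.02897 m. Contact area A = π·d²/4 = π·(0.02897 m)²/4 = 6.592e-04 m².
In SI base units: W = 167.1 N, H = 4.996e+09 Pa, K = 3.095e-05.
Archard volume V = K·W·L/H = 3.095e-05 · 167.1 · 1.924e+04 / 4.996e+09 = 1.992e-08 m³.
Wear depth h = V/A = 1.992e-08 / 6.592e-04 = 3.022e-05 m.

value=3.022e-05 m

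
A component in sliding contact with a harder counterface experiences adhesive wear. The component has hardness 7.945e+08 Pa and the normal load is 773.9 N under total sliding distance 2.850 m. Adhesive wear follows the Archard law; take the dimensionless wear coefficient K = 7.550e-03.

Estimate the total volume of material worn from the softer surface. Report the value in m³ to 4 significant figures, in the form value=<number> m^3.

All working math runs at full float precision; the intermediates are shown rounded, and a single final rounding to 4 significant figures.
In SI base units, W = 773.9 N, H = 7.945e+08 Pa, K = 7.550e-03.
The Archard volume V = K·W·L/H = 7.550e-03 · 773.9 · 2.850 / 7.945e+08 = 2.096e-08 m³.

value=2.096e-08 m^3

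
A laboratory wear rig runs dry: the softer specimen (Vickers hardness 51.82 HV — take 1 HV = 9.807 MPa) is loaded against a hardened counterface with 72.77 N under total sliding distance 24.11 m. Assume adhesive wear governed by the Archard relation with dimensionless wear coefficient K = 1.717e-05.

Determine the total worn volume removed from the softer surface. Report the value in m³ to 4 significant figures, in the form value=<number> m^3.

value=5.928e-11 m^3

Intermediates appear rounded, and every step keeps full float precision — one final rounding to 4 significant digits.
Hardness H = 51.82 HV × 9.807 MPa/HV = 508.2 MPa = 5.082e+08 Pa.
In SI base units: W = 72.77 N, H = 5.082e+08 Pa, K = 1.717e-05.
Archard volume V = K·W·L/H = 1.717e-05 · 72.77 · 24.11 / 5.082e+08 = 5.928e-11 m³.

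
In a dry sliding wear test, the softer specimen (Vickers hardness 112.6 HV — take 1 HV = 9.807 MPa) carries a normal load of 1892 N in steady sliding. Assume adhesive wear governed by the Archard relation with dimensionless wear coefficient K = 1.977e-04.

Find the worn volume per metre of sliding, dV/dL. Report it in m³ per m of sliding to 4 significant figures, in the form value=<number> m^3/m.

Each operation holds exact precision — displayed values are rounded, and one last rounding, at four significant figures.
Convert: Hardness H = 112.6 HV × 9.807 MPa/HV = 1104 MPa = 1.104e+09 Pa.
In SI base units, W = 1892 N, H = 1.104e+09 Pa, K = 1.977e-04.
Sliding wear rate dV/dL = K·W/H — distance-free: 1.977e-04 · 1892 / 1.104e+09 = 3.387e-10 m³/m.

value=3.387e-10 m^3/m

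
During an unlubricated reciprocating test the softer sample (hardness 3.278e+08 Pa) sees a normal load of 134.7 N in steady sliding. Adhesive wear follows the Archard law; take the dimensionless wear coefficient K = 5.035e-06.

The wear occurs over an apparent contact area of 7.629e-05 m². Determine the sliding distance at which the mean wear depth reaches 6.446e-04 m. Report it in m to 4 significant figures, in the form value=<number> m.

All arithmetic runs at full float precision, and printed values are rounded — a lone final rounding, at four significant figures.
In SI base units, W = 134.7 N, H = 3.278e+08 Pa, K = 5.035e-06.
At the depth limit, V_lim = h_lim·A = 6.446e-04 · 7.629e-05 = 4.918e-08 m³.
So the life L = V_lim·H/(K·W) = 4.918e-08 · 3.278e+08 / (5.035e-06 · 134.7) = 2.377e+04 m.

value=2.377e+04 m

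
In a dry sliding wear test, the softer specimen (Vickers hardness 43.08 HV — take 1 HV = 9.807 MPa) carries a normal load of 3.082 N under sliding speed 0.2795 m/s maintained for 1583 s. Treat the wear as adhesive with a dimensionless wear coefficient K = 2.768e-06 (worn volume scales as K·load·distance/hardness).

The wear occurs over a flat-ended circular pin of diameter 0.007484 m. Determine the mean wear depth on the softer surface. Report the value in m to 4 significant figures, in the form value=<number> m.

The algebra maintains full precision, and intermediates are displayed rounded — a lone final rounding, at four significant figures.
Convert: Distance L = v·t = 0.2795 m/s × 1583 s = 442.4 m.
Convert: Hardness H = 43.08 HV × 9.807 MPa/HV = 422.5 MPa = 4.225e+08 Pa.
Convert: Contact area A = π·d²/4 = π·(0.007484 m)²/4 = 4.399e-05 m².
In SI base units: W = 3.082 N, H = 4.225e+08 Pa, K = 2.768e-06.
By Archard's law, V = K·W·L/H = 2.768e-06 · 3.082 · 442.4 / 4.225e+08 = 8.934e-12 m³.
Wear depth h = V/A = 8.934e-12 / 4.399e-05 = 2.031e-07 m.

value=2.031e-07 m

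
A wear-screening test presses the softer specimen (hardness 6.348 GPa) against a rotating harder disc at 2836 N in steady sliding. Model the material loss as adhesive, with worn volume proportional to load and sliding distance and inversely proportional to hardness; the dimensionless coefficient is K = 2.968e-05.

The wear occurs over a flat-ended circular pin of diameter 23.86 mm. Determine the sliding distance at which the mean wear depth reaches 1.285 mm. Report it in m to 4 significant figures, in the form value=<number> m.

The computation maintains exact precision, and printed values are rounded — a lone final rounding, at 4 significant figures.
Hardness H = 6.348 GPa = 6.348e+09 Pa.
Pin diameter d = 23.86 mm = 0.02386 m. Contact area A = π·d²/4 = π·(0.02386 m)²/4 = 4.471e-04 m².
Depth limit h_lim = 1.285 mm = 0.001285 m.
SI base units throughout: W = 2836 N, H = 6.348e+09 Pa, K = 2.968e-05.
Limit volume V_lim = h_lim·A = 0.001285 · 4.471e-04 = 5.746e-07 m³.
Thus life L = V_lim·H/(K·W) = 5.746e-07 · 6.348e+09 / (2.968e-05 · 2836) = 4.333e+04 m.

value=4.333e+04 m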